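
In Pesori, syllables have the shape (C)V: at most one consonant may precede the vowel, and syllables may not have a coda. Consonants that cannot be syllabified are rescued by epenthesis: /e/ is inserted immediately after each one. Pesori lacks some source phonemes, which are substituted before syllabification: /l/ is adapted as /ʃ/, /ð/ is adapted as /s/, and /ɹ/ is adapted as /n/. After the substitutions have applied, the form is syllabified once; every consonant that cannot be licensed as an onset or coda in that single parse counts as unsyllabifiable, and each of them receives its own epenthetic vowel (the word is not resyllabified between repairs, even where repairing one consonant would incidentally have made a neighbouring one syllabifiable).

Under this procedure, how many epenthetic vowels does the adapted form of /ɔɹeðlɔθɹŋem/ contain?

After substitution the input is /ɔnesʃɔθnŋem/.
The unsyllabifiable consonants are /s/, /θ/, /n/, /m/; each receives one epenthetic vowel.

4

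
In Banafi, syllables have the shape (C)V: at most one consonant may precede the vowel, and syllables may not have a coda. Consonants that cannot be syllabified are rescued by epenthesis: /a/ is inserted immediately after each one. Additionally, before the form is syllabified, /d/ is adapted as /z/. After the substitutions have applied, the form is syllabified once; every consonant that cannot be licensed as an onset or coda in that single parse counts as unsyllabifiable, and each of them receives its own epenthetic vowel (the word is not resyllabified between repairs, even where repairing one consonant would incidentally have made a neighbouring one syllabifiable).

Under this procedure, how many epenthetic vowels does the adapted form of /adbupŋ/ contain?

3

After substitution the input is /azbupŋ/.
The unsyllabifiable consonants are /z/, /p/, /ŋ/; each receives one epenthetic vowel.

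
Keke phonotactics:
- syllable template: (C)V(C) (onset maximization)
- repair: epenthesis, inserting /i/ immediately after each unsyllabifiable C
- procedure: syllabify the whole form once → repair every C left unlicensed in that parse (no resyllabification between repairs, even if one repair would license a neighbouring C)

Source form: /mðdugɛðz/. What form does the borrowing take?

The consonants /m/, /ð/, /z/ cannot be parsed into a legal (C)V(C) syllable (at most one coda consonant is licensed; onsets are limited to one consonant).
Each unlicensed consonant becomes the onset of a new syllable: /m/ → /mi/, /ð/ → /ði/, /z/ → /zi/.

miðidugɛðzi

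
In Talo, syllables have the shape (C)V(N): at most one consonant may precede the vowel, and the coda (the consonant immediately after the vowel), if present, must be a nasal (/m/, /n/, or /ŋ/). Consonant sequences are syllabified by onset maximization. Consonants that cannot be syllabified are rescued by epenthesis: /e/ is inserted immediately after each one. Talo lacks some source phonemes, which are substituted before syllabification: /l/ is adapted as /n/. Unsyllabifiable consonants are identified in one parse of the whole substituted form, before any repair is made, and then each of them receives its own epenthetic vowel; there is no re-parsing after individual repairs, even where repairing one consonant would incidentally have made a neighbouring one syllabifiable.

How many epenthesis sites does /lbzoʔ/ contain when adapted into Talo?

After substitution the input is /nbzoʔ/.
The unsyllabifiable consonants are /n/, /b/, /ʔ/; each receives one epenthetic vowel.

3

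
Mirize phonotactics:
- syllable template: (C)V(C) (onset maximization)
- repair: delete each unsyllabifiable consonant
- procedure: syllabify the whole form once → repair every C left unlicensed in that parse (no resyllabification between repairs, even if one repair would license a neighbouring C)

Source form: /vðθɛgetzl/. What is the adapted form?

Under (C)V(C), the unsyllabifiable consonants are /v/, /ð/, /z/, /l/ (at most one coda consonant is licensed; onsets are limited to one consonant).
Deletion applies to /v/, /ð/, /z/, /l/.

θɛget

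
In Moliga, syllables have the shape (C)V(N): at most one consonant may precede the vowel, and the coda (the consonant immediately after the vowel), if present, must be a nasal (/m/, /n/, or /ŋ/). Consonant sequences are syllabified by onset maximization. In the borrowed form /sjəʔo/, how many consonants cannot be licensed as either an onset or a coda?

Syllabifying with onset maximization leaves /s/ stranded (only a nasal (/m/, /n/, or /ŋ/) is licensed in coda position; onsets are limited to one consonant).

1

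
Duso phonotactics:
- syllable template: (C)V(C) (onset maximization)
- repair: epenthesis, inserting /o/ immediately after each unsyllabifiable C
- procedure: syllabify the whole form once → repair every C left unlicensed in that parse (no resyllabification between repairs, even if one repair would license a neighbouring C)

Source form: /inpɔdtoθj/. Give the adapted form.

inpɔdtoθjo

Under (C)V(C), the unsyllabifiable consonants are /j/ (at most one coda consonant is licensed; onsets are limited to one consonant).
Each unlicensed consonant becomes the onset of a new syllable: /j/ → /jo/.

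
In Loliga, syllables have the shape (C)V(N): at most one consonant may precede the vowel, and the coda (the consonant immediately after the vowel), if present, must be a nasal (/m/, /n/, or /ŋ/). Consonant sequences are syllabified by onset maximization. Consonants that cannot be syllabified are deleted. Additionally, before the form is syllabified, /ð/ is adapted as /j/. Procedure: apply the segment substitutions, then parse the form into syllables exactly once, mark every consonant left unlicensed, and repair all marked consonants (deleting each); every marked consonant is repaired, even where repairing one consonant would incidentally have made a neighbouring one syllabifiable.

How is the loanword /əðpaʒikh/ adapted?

əpaʒi

Substitution: /ð/ → /j/, giving /əjpaʒikh/.
Syllabifying with onset maximization leaves /j/, /k/, /h/ stranded (only a nasal (/m/, /n/, or /ŋ/) is licensed in coda position; onsets are limited to one consonant).
Each unlicensed consonant is deleted: /j/, /k/, /h/.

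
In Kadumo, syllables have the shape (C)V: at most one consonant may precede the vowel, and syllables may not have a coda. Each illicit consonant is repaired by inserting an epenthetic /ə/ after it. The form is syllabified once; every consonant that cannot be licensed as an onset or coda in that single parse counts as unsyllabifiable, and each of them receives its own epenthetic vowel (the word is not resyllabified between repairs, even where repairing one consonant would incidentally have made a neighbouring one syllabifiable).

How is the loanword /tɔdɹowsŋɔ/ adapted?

tɔdəɹowəsəŋɔ

Under (C)V, the unsyllabifiable consonants are /d/, /w/, /s/ (no codas are permitted; onsets are limited to one consonant).
Each unlicensed consonant becomes the onset of a new syllable: /d/ → /də/, /w/ → /wə/, /s/ → /sə/.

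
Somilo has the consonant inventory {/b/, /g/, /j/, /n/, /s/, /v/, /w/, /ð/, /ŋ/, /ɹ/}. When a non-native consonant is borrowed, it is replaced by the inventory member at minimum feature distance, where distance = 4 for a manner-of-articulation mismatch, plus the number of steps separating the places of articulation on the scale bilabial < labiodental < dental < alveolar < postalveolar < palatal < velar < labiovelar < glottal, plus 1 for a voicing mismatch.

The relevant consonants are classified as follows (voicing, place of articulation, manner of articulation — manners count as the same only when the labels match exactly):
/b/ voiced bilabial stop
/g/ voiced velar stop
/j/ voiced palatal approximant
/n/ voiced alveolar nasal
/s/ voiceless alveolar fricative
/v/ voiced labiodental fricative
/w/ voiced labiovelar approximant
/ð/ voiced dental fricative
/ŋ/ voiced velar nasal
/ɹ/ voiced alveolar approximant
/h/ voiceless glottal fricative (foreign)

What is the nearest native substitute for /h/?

/s/ is closest: same manner (fricative), place distance 5 (glottal→alveolar), same voicing; total 5. Next closest is /w/ at distance 6.

s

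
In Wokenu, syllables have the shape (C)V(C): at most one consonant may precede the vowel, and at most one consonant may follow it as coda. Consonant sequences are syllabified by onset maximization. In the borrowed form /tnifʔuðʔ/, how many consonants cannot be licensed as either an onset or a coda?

2

Syllabifying with onset maximization leaves /t/, /ʔ/ stranded (at most one coda consonant is licensed; onsets are limited to one consonant).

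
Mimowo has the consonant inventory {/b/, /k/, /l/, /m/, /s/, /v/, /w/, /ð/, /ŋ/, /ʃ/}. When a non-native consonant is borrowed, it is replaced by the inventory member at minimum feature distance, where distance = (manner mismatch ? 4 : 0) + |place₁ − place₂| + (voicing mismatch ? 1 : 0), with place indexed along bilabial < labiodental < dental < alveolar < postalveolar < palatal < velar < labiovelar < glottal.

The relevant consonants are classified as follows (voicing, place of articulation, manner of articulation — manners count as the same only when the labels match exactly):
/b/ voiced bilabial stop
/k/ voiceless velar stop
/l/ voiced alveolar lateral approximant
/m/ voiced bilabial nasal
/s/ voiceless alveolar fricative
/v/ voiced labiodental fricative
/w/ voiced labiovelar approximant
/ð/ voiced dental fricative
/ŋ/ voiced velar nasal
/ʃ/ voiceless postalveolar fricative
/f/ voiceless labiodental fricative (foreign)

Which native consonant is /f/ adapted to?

v

/v/ is closest: same manner (fricative), place distance 0 (labiodental→labiodental), voicing differs (+1); total 1. Next closest is /s/ at distance 2.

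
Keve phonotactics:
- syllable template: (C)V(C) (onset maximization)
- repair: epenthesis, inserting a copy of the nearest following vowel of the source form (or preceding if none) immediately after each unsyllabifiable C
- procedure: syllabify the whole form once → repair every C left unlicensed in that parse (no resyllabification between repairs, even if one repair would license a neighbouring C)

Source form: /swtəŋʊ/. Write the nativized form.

Under (C)V(C), the unsyllabifiable consonants are /s/, /w/ (at most one coda consonant is licensed; onsets are limited to one consonant).
Epenthesis after each stranded consonant: /s/ → /sə/, /w/ → /wə/.

səwətəŋʊ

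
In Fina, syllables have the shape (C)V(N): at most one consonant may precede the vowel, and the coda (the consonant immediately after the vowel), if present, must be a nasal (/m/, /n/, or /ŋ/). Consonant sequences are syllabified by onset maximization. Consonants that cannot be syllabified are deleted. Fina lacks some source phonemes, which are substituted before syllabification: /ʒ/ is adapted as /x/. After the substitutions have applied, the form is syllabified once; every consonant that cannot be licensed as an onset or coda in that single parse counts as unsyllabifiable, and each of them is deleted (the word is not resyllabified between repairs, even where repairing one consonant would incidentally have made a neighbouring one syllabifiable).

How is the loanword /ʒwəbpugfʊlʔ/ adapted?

wəpufʊ

Substitution: /ʒ/ → /x/, giving /xwəbpugfʊlʔ/.
Syllabifying with onset maximization leaves /x/, /b/, /g/, /l/, /ʔ/ stranded (only a nasal (/m/, /n/, or /ŋ/) is licensed in coda position; onsets are limited to one consonant).
Deletion applies to /x/, /b/, /g/, /l/, /ʔ/.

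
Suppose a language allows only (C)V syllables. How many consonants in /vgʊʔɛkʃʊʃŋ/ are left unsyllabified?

4

Syllabifying with onset maximization leaves /v/, /k/, /ʃ/, /ŋ/ stranded (no codas are permitted; onsets are limited to one consonant).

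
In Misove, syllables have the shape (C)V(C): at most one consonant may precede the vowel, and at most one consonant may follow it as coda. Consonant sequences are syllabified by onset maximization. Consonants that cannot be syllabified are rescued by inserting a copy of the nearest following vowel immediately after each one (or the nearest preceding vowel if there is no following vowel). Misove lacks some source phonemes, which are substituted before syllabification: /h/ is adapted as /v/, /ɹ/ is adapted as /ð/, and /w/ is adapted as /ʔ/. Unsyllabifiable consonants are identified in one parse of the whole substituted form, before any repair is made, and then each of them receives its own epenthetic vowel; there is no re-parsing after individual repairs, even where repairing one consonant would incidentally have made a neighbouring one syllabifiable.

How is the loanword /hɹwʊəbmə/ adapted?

vʊðʊʔʊəbmə

Substitution: /h/ → /v/, /ɹ/ → /ð/, /w/ → /ʔ/, giving /vðʔʊəbmə/.
Under (C)V(C), the unsyllabifiable consonants are /v/, /ð/ (at most one coda consonant is licensed; onsets are limited to one consonant).
Inserting the epenthetic vowel yields /v/ → /vʊ/, /ð/ → /ðʊ/.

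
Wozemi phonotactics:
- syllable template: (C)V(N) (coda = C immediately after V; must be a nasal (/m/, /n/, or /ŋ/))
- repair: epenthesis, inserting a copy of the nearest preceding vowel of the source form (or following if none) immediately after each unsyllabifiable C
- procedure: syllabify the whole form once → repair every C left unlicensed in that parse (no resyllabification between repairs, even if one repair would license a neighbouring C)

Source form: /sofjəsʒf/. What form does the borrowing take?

sofojəsəʒəfə

The consonants /f/, /s/, /ʒ/, /f/ cannot be parsed into a legal (C)V(N) syllable (only a nasal (/m/, /n/, or /ŋ/) is licensed in coda position; onsets are limited to one consonant).
Inserting the epenthetic vowel yields /f/ → /fo/, /s/ → /sə/, /ʒ/ → /ʒə/, /f/ → /fə/.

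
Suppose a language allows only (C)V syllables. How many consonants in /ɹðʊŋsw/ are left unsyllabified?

4

The consonants /ɹ/, /ŋ/, /s/, /w/ cannot be parsed into a legal (C)V syllable (no codas are permitted; onsets are limited to one consonant).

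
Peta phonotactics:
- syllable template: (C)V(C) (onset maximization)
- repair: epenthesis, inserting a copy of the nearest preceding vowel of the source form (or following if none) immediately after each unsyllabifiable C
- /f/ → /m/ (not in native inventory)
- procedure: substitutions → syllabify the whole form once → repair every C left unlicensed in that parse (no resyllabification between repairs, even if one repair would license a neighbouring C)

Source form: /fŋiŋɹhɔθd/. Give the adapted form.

Substitution: /f/ → /m/, giving /mŋiŋɹhɔθd/.
The consonants /m/, /ɹ/, /d/ cannot be parsed into a legal (C)V(C) syllable (at most one coda consonant is licensed; onsets are limited to one consonant).
Epenthesis after each stranded consonant: /m/ → /mi/, /ɹ/ → /ɹi/, /d/ → /dɔ/.

miŋiŋɹihɔθdɔ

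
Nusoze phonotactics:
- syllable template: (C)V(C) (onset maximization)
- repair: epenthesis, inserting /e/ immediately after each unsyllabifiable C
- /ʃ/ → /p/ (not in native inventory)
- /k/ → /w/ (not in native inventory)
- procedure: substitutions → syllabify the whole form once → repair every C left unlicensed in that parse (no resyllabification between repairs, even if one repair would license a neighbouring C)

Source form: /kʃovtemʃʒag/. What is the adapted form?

Substitution: /k/ → /w/, /ʃ/ → /p/, giving /wpovtempʒag/.
The consonants /w/, /p/ cannot be parsed into a legal (C)V(C) syllable (at most one coda consonant is licensed; onsets are limited to one consonant).
Epenthesis after each stranded consonant: /w/ → /we/, /p/ → /pe/.

wepovtempeʒag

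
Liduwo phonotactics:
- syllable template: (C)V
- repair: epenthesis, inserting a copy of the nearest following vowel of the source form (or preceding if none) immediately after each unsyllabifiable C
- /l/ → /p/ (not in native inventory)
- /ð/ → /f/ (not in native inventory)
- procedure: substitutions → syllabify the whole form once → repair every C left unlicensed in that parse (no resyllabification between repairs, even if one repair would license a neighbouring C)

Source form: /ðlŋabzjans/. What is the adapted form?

fapaŋabazajanasa

Substitution: /ð/ → /f/, /l/ → /p/, giving /fpŋabzjans/.
The consonants /f/, /p/, /b/, /z/, /n/, /s/ cannot be parsed into a legal (C)V syllable (no codas are permitted; onsets are limited to one consonant).
Epenthesis after each stranded consonant: /f/ → /fa/, /p/ → /pa/, /b/ → /ba/, /z/ → /za/, /n/ → /na/, /s/ → /sa/.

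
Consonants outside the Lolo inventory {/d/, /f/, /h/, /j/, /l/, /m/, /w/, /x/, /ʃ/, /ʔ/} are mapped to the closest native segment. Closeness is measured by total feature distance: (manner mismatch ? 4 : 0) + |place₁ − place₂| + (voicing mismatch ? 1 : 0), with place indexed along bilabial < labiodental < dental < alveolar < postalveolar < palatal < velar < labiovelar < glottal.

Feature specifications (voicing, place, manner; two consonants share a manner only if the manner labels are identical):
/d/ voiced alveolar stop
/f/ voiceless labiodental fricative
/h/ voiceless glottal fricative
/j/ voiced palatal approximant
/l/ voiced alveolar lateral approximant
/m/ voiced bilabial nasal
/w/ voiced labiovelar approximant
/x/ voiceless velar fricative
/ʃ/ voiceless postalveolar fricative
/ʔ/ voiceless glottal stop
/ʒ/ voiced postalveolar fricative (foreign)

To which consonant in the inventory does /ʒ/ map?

ʃ

/ʃ/ is closest: same manner (fricative), place distance 0 (postalveolar→postalveolar), voicing differs (+1); total 1. Next closest is /x/ at distance 3.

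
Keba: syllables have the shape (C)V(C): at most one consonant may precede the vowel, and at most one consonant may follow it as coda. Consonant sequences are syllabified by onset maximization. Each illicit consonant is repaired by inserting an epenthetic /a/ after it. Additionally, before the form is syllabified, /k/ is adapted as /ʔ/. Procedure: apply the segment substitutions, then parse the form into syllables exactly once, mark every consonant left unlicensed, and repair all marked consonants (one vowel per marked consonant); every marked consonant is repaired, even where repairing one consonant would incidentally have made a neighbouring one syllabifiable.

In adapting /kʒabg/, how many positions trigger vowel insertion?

After substitution the input is /ʔʒabg/.
The unsyllabifiable consonants are /ʔ/, /g/; each receives one epenthetic vowel.

2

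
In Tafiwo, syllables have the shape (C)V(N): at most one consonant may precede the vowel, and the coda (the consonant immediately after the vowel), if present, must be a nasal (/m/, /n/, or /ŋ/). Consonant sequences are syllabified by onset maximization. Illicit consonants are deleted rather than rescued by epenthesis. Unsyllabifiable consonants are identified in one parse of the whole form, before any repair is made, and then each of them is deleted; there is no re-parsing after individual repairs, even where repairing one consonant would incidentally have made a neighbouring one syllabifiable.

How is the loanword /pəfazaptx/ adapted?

Under (C)V(N), the unsyllabifiable consonants are /p/, /t/, /x/ (only a nasal (/m/, /n/, or /ŋ/) is licensed in coda position; onsets are limited to one consonant).
Deleting the stranded consonants removes /p/, /t/, /x/.

pəfaza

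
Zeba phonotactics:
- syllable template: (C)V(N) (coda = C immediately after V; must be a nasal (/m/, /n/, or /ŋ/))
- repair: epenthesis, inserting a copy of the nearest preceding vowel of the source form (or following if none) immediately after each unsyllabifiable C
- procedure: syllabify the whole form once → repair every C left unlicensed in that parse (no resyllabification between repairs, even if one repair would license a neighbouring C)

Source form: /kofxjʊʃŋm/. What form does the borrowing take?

kofoxojʊʃʊŋʊmʊ

The consonants /f/, /x/, /ʃ/, /ŋ/, /m/ cannot be parsed into a legal (C)V(N) syllable (only a nasal (/m/, /n/, or /ŋ/) is licensed in coda position; onsets are limited to one consonant).
Inserting the epenthetic vowel yields /f/ → /fo/, /x/ → /xo/, /ʃ/ → /ʃʊ/, /ŋ/ → /ŋʊ/, /m/ → /mʊ/.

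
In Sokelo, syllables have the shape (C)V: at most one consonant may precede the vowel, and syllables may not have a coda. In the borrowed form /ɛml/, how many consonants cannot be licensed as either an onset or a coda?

2

Syllabifying with onset maximization leaves /m/, /l/ stranded (no codas are permitted; onsets are limited to one consonant).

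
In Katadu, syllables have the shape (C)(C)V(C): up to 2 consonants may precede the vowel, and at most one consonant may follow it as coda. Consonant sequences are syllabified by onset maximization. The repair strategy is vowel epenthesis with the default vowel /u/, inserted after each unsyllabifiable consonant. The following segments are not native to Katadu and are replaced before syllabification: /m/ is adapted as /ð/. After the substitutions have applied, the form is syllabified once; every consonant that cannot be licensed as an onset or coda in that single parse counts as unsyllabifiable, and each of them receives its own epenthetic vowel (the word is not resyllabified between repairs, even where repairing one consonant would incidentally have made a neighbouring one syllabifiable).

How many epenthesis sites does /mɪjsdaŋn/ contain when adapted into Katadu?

1

After substitution the input is /ðɪjsdaŋn/.
The unsyllabifiable consonants are /n/; each receives one epenthetic vowel.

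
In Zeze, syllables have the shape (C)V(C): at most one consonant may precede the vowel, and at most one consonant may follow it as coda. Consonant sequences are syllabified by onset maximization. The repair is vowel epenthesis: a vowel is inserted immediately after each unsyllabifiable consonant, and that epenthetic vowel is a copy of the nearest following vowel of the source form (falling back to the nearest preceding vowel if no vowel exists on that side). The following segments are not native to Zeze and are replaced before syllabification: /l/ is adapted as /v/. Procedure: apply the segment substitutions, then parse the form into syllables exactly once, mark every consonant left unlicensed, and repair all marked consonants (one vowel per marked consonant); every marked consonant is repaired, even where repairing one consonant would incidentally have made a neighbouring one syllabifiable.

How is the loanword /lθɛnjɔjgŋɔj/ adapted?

vɛθɛnjɔjgɔŋɔj

Substitution: /l/ → /v/, giving /vθɛnjɔjgŋɔj/.
Syllabifying with onset maximization leaves /v/, /g/ stranded (at most one coda consonant is licensed; onsets are limited to one consonant).
Inserting the epenthetic vowel yields /v/ → /vɛ/, /g/ → /gɔ/.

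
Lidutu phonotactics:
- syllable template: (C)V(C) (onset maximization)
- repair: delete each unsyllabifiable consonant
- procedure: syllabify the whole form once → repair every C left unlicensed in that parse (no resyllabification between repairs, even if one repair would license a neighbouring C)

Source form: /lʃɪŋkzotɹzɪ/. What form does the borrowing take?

ʃɪŋzotzɪ

Syllabifying with onset maximization leaves /l/, /k/, /ɹ/ stranded (at most one coda consonant is licensed; onsets are limited to one consonant).
Each unlicensed consonant is deleted: /l/, /k/, /ɹ/.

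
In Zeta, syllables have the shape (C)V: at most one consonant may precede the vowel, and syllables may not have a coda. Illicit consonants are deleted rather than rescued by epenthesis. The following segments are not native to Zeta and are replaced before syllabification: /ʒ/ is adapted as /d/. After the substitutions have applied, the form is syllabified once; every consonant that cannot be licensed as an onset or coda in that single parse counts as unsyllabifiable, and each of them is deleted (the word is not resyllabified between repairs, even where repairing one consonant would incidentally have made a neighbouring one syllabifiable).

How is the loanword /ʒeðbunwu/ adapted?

Substitution: /ʒ/ → /d/, giving /deðbunwu/.
Syllabifying with onset maximization leaves /ð/, /n/ stranded (no codas are permitted; onsets are limited to one consonant).
Deletion applies to /ð/, /n/.

debuwu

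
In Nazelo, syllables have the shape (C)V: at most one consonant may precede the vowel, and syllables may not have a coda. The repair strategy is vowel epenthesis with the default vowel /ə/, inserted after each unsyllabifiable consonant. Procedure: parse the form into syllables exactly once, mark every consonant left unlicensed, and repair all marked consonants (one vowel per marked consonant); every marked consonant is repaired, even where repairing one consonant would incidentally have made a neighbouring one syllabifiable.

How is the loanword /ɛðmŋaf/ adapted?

ɛðəməŋafə

The consonants /ð/, /m/, /f/ cannot be parsed into a legal (C)V syllable (no codas are permitted; onsets are limited to one consonant).
Inserting the epenthetic vowel yields /ð/ → /ðə/, /m/ → /mə/, /f/ → /fə/.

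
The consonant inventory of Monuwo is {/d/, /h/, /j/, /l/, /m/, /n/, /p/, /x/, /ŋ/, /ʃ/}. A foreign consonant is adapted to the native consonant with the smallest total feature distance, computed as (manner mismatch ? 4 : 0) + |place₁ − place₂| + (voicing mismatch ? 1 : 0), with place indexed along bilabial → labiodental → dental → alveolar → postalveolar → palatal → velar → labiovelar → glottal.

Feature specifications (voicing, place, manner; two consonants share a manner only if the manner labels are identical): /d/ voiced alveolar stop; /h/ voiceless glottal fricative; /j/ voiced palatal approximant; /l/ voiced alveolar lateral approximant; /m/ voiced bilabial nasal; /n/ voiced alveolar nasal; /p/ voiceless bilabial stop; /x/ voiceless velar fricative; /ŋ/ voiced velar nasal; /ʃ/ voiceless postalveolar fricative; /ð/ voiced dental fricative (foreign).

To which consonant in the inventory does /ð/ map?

ʃ

/ʃ/ is closest: same manner (fricative), place distance 2 (dental→postalveolar), voicing differs (+1); total 3. Next closest is /d/ at distance 5.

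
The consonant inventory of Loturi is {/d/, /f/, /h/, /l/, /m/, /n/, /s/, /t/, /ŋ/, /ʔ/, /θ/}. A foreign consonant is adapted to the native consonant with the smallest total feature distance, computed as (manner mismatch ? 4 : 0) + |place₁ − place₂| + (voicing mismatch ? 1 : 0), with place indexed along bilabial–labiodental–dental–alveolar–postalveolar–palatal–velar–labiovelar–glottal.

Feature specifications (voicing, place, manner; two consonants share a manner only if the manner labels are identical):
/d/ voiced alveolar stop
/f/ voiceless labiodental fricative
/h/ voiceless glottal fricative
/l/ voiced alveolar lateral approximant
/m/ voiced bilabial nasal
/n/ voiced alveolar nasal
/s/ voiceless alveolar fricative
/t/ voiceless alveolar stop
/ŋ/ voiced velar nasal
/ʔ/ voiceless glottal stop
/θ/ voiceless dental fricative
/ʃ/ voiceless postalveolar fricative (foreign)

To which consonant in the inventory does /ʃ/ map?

/s/ is closest: same manner (fricative), place distance 1 (postalveolar→alveolar), same voicing; total 1. Next closest is /θ/ at distance 2.

s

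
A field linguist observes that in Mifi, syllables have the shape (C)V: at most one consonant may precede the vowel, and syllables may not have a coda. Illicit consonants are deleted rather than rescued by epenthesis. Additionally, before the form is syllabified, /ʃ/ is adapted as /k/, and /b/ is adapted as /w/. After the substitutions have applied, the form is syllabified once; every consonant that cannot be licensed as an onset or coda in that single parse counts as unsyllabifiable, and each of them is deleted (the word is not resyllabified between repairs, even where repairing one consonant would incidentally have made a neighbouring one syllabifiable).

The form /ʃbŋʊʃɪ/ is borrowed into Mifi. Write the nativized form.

ŋʊkɪ

Substitution: /ʃ/ → /k/, /b/ → /w/, giving /kwŋʊkɪ/.
Under (C)V, the unsyllabifiable consonants are /k/, /w/ (no codas are permitted; onsets are limited to one consonant).
Deletion applies to /k/, /w/.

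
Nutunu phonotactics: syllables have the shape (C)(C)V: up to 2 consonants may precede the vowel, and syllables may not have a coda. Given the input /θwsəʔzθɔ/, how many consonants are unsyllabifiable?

Syllabifying with onset maximization leaves /θ/, /ʔ/ stranded (no codas are permitted; onsets may contain at most 2 consonants).

2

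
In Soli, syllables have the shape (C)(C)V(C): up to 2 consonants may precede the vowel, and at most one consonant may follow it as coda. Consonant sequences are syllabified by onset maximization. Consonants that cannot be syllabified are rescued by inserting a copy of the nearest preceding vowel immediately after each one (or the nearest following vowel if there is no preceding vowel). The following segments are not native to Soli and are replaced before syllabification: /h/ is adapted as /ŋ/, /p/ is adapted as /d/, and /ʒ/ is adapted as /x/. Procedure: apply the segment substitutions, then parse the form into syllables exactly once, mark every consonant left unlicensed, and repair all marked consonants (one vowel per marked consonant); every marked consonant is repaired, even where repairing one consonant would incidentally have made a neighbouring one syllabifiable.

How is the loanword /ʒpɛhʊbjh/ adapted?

xdɛŋʊbjʊŋʊ

Substitution: /ʒ/ → /x/, /p/ → /d/, /h/ → /ŋ/, giving /xdɛŋʊbjŋ/.
The consonants /j/, /ŋ/ cannot be parsed into a legal (C)(C)V(C) syllable (at most one coda consonant is licensed; onsets may contain at most 2 consonants).
Inserting the epenthetic vowel yields /j/ → /jʊ/, /ŋ/ → /ŋʊ/.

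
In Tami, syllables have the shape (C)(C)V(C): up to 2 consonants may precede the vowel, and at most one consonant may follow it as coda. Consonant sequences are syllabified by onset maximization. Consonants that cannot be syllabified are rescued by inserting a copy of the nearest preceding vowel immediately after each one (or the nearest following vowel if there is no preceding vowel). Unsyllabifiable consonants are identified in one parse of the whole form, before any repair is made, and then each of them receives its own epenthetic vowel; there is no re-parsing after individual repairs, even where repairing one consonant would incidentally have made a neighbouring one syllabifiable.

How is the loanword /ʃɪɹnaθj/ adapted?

Syllabifying with onset maximization leaves /j/ stranded (at most one coda consonant is licensed; onsets may contain at most 2 consonants).
Each unlicensed consonant becomes the onset of a new syllable: /j/ → /ja/.

ʃɪɹnaθja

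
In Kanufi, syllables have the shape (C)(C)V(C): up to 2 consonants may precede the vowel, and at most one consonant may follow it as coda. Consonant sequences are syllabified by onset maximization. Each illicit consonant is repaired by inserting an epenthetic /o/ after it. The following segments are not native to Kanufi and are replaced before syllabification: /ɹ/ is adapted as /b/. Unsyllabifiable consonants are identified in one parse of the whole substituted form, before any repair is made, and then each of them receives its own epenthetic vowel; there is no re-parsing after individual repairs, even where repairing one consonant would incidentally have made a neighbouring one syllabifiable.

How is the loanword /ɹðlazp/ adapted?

boðlazpo

Substitution: /ɹ/ → /b/, giving /bðlazp/.
Syllabifying with onset maximization leaves /b/, /p/ stranded (at most one coda consonant is licensed; onsets may contain at most 2 consonants).
Each unlicensed consonant becomes the onset of a new syllable: /b/ → /bo/, /p/ → /po/.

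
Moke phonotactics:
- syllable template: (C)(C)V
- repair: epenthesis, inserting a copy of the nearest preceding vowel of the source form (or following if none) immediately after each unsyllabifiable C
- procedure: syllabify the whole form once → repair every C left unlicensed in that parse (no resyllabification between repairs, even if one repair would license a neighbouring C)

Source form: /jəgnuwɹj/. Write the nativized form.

The consonants /w/, /ɹ/, /j/ cannot be parsed into a legal (C)(C)V syllable (no codas are permitted; onsets may contain at most 2 consonants).
Epenthesis after each stranded consonant: /w/ → /wu/, /ɹ/ → /ɹu/, /j/ → /ju/.

jəgnuwuɹuju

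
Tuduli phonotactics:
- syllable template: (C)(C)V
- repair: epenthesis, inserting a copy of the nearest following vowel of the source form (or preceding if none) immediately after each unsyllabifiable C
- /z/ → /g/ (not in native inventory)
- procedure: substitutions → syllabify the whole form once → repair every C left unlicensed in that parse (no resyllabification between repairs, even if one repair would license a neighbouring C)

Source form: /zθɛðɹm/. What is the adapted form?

Substitution: /z/ → /g/, giving /gθɛðɹm/.
Under (C)(C)V, the unsyllabifiable consonants are /ð/, /ɹ/, /m/ (no codas are permitted; onsets may contain at most 2 consonants).
Inserting the epenthetic vowel yields /ð/ → /ðɛ/, /ɹ/ → /ɹɛ/, /m/ → /mɛ/.

gθɛðɛɹɛmɛ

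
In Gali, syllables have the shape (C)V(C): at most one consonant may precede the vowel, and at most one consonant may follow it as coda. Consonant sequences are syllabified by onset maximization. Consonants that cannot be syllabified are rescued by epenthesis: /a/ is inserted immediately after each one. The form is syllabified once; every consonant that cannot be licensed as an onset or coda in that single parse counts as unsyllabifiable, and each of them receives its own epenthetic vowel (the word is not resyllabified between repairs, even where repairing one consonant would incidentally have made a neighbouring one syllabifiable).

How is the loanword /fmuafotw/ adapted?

famuafotwa

The consonants /f/, /w/ cannot be parsed into a legal (C)V(C) syllable (at most one coda consonant is licensed; onsets are limited to one consonant).
Inserting the epenthetic vowel yields /f/ → /fa/, /w/ → /wa/.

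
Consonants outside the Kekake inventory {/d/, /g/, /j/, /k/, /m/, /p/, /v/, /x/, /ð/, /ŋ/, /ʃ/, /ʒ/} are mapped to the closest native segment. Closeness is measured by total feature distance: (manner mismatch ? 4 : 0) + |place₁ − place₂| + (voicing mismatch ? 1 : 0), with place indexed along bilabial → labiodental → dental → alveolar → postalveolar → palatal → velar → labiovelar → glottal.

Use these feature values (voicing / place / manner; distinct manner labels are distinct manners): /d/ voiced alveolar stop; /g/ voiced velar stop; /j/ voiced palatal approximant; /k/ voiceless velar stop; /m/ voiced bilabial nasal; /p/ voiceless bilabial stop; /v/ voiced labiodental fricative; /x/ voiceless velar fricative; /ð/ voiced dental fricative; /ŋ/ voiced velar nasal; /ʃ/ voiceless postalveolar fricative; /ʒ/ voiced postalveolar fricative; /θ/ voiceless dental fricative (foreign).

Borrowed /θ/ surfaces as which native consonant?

ð

/ð/ is closest: same manner (fricative), place distance 0 (dental→dental), voicing differs (+1); total 1. Next closest is /v/ at distance 2.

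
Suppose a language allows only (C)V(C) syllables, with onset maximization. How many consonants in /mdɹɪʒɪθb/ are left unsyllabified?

Under (C)V(C), the unsyllabifiable consonants are /m/, /d/, /b/ (at most one coda consonant is licensed; onsets are limited to one consonant).

3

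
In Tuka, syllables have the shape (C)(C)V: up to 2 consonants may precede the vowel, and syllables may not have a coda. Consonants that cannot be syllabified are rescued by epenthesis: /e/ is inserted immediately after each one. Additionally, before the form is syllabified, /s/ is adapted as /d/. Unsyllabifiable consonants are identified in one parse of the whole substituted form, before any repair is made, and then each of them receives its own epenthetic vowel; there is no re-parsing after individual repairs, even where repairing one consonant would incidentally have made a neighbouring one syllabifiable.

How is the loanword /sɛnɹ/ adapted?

Substitution: /s/ → /d/, giving /dɛnɹ/.
The consonants /n/, /ɹ/ cannot be parsed into a legal (C)(C)V syllable (no codas are permitted; onsets may contain at most 2 consonants).
Inserting the epenthetic vowel yields /n/ → /ne/, /ɹ/ → /ɹe/.

dɛneɹe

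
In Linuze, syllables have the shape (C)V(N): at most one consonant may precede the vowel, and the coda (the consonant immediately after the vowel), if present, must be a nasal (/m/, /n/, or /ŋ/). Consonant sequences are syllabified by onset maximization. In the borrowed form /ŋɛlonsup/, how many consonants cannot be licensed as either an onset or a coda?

Under (C)V(N), the unsyllabifiable consonants are /p/ (only a nasal (/m/, /n/, or /ŋ/) is licensed in coda position; onsets are limited to one consonant).

1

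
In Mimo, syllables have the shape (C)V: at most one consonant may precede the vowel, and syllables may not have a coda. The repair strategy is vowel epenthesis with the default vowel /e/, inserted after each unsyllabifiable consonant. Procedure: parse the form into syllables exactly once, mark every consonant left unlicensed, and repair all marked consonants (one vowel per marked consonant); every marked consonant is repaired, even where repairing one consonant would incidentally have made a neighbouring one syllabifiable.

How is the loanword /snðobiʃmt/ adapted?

Syllabifying with onset maximization leaves /s/, /n/, /ʃ/, /m/, /t/ stranded (no codas are permitted; onsets are limited to one consonant).
Each unlicensed consonant becomes the onset of a new syllable: /s/ → /se/, /n/ → /ne/, /ʃ/ → /ʃe/, /m/ → /me/, /t/ → /te/.

seneðobiʃemete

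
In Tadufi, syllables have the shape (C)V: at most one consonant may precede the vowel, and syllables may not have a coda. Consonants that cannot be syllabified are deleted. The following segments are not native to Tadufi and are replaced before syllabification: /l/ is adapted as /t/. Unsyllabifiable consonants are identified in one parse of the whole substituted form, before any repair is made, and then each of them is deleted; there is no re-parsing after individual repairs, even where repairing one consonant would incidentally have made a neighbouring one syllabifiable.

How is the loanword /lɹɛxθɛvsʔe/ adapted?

Substitution: /l/ → /t/, giving /tɹɛxθɛvsʔe/.
Syllabifying with onset maximization leaves /t/, /x/, /v/, /s/ stranded (no codas are permitted; onsets are limited to one consonant).
Deletion applies to /t/, /x/, /v/, /s/.

ɹɛθɛʔe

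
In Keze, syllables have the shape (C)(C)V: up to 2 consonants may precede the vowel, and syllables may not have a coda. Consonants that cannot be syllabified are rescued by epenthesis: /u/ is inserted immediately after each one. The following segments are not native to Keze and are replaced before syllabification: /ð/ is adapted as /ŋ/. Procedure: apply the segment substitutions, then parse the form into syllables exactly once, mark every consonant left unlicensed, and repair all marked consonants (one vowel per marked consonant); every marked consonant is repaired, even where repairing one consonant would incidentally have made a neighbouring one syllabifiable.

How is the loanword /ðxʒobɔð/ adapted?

Substitution: /ð/ → /ŋ/, giving /ŋxʒobɔŋ/.
Under (C)(C)V, the unsyllabifiable consonants are /ŋ/, /ŋ/ (no codas are permitted; onsets may contain at most 2 consonants).
Each unlicensed consonant becomes the onset of a new syllable: /ŋ/ → /ŋu/, /ŋ/ → /ŋu/.

ŋuxʒobɔŋu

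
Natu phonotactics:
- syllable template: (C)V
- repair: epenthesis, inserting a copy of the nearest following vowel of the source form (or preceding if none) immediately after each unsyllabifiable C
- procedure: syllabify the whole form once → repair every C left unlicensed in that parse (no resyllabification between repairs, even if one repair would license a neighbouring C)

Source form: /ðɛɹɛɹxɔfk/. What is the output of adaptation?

ðɛɹɛɹɔxɔfɔkɔ

The consonants /ɹ/, /f/, /k/ cannot be parsed into a legal (C)V syllable (no codas are permitted; onsets are limited to one consonant).
Each unlicensed consonant becomes the onset of a new syllable: /ɹ/ → /ɹɔ/, /f/ → /fɔ/, /k/ → /kɔ/.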